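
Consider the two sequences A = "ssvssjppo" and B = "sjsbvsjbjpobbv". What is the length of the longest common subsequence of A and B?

A longest common subsequence is ssvsjpo (length 7); the LCS DP confirms no longer common subsequence exists.

7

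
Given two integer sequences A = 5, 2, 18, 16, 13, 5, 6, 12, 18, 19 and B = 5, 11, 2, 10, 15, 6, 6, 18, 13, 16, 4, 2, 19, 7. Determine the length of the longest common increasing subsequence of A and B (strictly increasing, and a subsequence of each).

4

A longest common strictly increasing subsequence is 5, 6, 18, 19 (length 4); it appears in order in both A and B, and no longer such subsequence exists.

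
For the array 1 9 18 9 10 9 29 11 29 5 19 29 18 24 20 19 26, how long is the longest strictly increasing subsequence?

One longest increasing subsequence is 1, 9, 10, 11, 19, 24, 26 (positions 1,2,5,8,11,14,17), of length 7; no longer one exists.

7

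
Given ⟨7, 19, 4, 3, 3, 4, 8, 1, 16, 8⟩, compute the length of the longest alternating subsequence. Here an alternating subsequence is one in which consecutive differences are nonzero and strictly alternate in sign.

A longest alternating subsequence is 7, 19, 3, 4, 1, 16, 8 (positions 1,2,4,6,8,9,10); its 6 consecutive differences strictly alternate in sign, and length 7 is optimal.

7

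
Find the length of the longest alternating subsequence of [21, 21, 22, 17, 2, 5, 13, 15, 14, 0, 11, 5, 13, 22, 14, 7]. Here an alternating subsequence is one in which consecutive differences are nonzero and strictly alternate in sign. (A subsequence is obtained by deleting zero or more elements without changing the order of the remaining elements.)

9

A longest alternating subsequence is 21, 22, 2, 5, 0, 11, 5, 22, 14 (positions 1,3,5,6,10,11,12,14,15); its 8 consecutive differences strictly alternate in sign, and length 9 is optimal.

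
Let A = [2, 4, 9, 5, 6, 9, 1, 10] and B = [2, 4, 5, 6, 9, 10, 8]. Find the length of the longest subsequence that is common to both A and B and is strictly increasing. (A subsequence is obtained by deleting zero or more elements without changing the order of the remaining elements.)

A longest common strictly increasing subsequence is 2, 4, 5, 6, 9, 10 (length 6); it appears in order in both A and B, and no longer such subsequence exists.

6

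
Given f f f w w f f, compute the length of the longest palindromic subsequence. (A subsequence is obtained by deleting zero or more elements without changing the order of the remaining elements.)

6

One longest palindromic subsequence is ffwwff (positions 1,2,4,5,6,7); it reads the same forward and backward, and the interval DP gives dp[1][7] = 6.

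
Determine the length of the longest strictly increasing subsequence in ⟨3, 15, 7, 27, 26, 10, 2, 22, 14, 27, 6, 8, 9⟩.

Let dp[i] be the longest increasing subsequence ending at position i. Then dp = [1, 2, 2, 3, 3, 3, 1, 4, 4, 5, 2, 3, 4].
The maximum is 5; one witness is 3, 7, 10, 22, 27 at positions 1,3,6,8,10.

5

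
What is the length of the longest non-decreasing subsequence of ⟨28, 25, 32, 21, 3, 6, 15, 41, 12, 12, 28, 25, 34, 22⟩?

Scanning left to right, the best length ending at each element is: 28→1, 25→1, 32→2, 21→1, 3→1, 6→2, 15→3, 41→4, 12→3, 12→4, 28→5, 25→5, 34→6, 22→5.
So the longest non-decreasing subsequence has length 6, e.g. 3, 6, 12, 12, 28, 34.

6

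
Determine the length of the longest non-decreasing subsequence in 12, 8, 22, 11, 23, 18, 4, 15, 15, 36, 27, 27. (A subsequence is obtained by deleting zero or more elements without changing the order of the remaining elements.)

6

Let dp[i] be the longest non-decreasing subsequence ending at position i. Then dp = [1, 1, 2, 2, 3, 3, 1, 3, 4, 5, 5, 6].
The maximum is 6; one witness is 8, 11, 15, 15, 27, 27 at positions 2,4,8,9,11,12.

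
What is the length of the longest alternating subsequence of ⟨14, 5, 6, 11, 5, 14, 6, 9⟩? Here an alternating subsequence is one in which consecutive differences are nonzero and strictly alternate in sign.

7

Track the best alternating length ending on an up-step vs a down-step at each position: up/down = 1/1, 1/2, 3/2, 3/2, 1/4, 5/1, 5/6, 7/6.
The maximum over both is 7; one such subsequence is 14, 5, 6, 5, 14, 6, 9.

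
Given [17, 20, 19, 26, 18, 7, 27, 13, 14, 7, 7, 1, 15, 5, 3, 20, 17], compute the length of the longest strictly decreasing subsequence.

Let dp[i] be the longest decreasing subsequence ending at position i. Then dp = [1, 1, 2, 1, 3, 4, 1, 4, 4, 5, 5, 6, 4, 6, 7, 2, 4].
The maximum is 7; one witness is 20, 19, 18, 13, 7, 5, 3 at positions 2,3,5,8,10,14,15.

7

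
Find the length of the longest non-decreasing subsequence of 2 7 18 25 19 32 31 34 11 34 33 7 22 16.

One longest non-decreasing subsequence is 2, 7, 18, 25, 32, 34, 34 (positions 1,2,3,4,6,8,10), of length 7; no longer one exists.

7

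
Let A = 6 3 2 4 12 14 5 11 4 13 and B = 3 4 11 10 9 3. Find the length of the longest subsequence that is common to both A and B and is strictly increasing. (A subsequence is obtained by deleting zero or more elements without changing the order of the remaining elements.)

A longest common strictly increasing subsequence is 3, 4, 11 (length 3); it appears in order in both A and B, and no longer such subsequence exists.

3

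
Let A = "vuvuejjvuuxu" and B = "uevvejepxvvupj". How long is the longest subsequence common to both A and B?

Backtracking the LCS table gives one alignment: v (A1,B3) → v (A3,B4) → e (A5,B5) → j (A6,B6) → v (A8,B11) → u (A9,B12).
So the longest common subsequence has length 6.

6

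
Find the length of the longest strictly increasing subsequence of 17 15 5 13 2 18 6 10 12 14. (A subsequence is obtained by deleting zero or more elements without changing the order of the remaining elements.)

One longest increasing subsequence is 5, 6, 10, 12, 14 (positions 3,7,8,9,10), of length 5; no longer one exists.

5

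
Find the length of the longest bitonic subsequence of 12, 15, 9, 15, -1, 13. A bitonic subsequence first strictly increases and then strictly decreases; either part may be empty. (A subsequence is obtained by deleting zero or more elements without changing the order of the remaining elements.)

4

One longest bitonic subsequence is 12, 15, 9, -1 (positions 1,2,3,5): it rises to 15 then falls. Length 4 is optimal.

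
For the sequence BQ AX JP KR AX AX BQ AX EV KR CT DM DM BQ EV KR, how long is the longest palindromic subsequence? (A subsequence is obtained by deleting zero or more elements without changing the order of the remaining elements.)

7

One longest palindromic subsequence is BQ KR AX BQ AX KR BQ (positions 1,4,6,7,8,10,14); it reads the same forward and backward, and the interval DP gives dp[1][16] = 7.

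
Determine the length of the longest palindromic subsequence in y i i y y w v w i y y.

One longest palindromic subsequence is yywvwyy (positions 1,4,6,7,8,10,11); it reads the same forward and backward, and the interval DP gives dp[1][11] = 7.

7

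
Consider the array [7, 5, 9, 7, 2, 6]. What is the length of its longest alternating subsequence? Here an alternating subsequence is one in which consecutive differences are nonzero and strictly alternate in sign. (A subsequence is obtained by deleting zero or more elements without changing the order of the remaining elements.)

A longest alternating subsequence is 7, 5, 9, 2, 6 (positions 1,2,3,5,6); its 4 consecutive differences strictly alternate in sign, and length 5 is optimal.

5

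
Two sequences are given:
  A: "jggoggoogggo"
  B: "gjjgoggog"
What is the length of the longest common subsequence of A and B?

A longest common subsequence is jgoggog (length 7); the LCS DP confirms no longer common subsequence exists.

7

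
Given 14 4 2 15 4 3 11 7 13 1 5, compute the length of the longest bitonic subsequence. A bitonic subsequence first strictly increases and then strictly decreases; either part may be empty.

One longest bitonic subsequence is 14, 15, 11, 7, 5 (positions 1,4,7,8,11): it rises to 15 then falls. Length 5 is optimal.

5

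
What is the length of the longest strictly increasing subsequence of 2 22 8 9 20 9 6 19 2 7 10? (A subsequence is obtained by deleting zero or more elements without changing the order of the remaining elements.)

Let dp[i] be the longest increasing subsequence ending at position i. Then dp = [1, 2, 2, 3, 4, 3, 2, 4, 1, 3, 4].
The maximum is 4; one witness is 2, 8, 9, 20 at positions 1,3,4,5.

4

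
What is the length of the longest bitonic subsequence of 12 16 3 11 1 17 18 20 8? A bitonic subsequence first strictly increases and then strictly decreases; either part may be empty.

One longest bitonic subsequence is 12, 16, 17, 18, 20, 8 (positions 1,2,6,7,8,9): it rises to 20 then falls. Length 6 is optimal.

6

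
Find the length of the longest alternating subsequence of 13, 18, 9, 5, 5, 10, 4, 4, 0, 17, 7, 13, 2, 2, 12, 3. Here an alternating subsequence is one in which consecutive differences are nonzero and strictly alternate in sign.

11

Track the best alternating length ending on an up-step vs a down-step at each position: up/down = 1/1, 2/1, 1/3, 1/3, 1/3, 4/3, 1/5, 1/5, 1/5, 6/3, 6/7, 8/7, 6/9, 6/9, 10/9, 10/11.
The maximum over both is 11; one such subsequence is 13, 18, 9, 10, 4, 17, 7, 13, 2, 12, 3.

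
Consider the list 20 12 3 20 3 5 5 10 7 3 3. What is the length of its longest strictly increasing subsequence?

3

Let dp[i] be the longest increasing subsequence ending at position i. Then dp = [1, 1, 1, 2, 1, 2, 2, 3, 3, 1, 1].
The maximum is 3; one witness is 3, 5, 10 at positions 3,6,8.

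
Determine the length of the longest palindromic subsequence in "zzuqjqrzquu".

One longest palindromic subsequence is uqzqu (positions 3,6,8,9,11); it reads the same forward and backward, and the interval DP gives dp[1][11] = 5.

5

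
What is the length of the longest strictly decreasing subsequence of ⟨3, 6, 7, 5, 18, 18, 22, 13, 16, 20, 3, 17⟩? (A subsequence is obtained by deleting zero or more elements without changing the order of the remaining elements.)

Scanning left to right, the best length ending at each element is: 3→1, 6→1, 7→1, 5→2, 18→1, 18→1, 22→1, 13→2, 16→2, 20→2, 3→3, 17→3.
So the longest decreasing subsequence has length 3, e.g. 6, 5, 3.

3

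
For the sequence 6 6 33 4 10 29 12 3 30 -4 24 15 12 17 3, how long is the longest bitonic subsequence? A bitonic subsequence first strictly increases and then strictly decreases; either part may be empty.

8

One longest bitonic subsequence is 6, 10, 29, 30, 24, 15, 12, 3 (positions 1,5,6,9,11,12,13,15): it rises to 30 then falls. Length 8 is optimal.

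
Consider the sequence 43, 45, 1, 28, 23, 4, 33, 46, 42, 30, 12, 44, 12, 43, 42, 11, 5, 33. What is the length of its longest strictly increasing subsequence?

5

Let dp[i] be the longest increasing subsequence ending at position i. Then dp = [1, 2, 1, 2, 2, 2, 3, 4, 4, 3, 3, 5, 3, 5, 4, 3, 3, 4].
The maximum is 5; one witness is 1, 28, 33, 42, 44 at positions 3,4,7,9,12.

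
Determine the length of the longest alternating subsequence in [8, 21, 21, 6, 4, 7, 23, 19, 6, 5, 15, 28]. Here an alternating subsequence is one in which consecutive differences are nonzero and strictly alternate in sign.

A longest alternating subsequence is 8, 21, 6, 7, 6, 15 (positions 1,2,4,6,9,11); its 5 consecutive differences strictly alternate in sign, and length 6 is optimal.

6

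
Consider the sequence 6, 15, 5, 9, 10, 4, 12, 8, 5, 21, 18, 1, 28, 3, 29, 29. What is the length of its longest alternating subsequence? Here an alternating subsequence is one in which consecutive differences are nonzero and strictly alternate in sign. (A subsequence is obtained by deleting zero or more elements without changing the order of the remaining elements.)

12

A longest alternating subsequence is 6, 15, 5, 9, 4, 12, 8, 21, 18, 28, 3, 29 (positions 1,2,3,4,6,7,8,10,11,13,14,15); its 11 consecutive differences strictly alternate in sign, and length 12 is optimal.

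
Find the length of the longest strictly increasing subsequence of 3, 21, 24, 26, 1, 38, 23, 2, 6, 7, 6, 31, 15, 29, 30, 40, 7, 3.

One longest increasing subsequence is 1, 2, 6, 7, 15, 29, 30, 40 (positions 5,8,9,10,13,14,15,16), of length 8; no longer one exists.

8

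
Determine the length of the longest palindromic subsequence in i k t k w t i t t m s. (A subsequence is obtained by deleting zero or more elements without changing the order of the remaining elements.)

Using dp[i][j] = 2 + dp[i+1][j−1] if the ends match, else max(dp[i+1][j], dp[i][j−1]):
dp[1][11] = 5. A witness is ttitt at positions 3,6,7,8,9.

5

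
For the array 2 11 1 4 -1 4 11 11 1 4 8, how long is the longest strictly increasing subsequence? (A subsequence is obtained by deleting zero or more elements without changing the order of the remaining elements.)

Scanning left to right, the best length ending at each element is: 2→1, 11→2, 1→1, 4→2, -1→1, 4→2, 11→3, 11→3, 1→2, 4→3, 8→4.
So the longest increasing subsequence has length 4, e.g. -1, 1, 4, 8.

4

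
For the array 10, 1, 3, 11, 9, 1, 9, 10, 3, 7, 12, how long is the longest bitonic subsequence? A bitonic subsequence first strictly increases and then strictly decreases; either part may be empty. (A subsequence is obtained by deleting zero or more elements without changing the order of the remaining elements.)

5

Let inc[i] be the LIS ending at i and dec[i] the longest strictly decreasing subsequence starting at i. inc = [1, 1, 2, 3, 3, 1, 3, 4, 2, 3, 5], dec = [3, 1, 2, 3, 2, 1, 2, 2, 1, 1, 1].
max_i inc[i]+dec[i]−1 = 5, with one witness 1, 3, 11, 10, 7.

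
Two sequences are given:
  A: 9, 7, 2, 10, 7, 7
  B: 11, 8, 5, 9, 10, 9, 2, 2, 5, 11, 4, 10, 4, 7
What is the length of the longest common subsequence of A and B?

A longest common subsequence is 9, 2, 10, 7 (length 4); the LCS DP confirms no longer common subsequence exists.

4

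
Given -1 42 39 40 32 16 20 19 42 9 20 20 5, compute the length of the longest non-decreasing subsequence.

5

One longest non-decreasing subsequence is -1, 16, 20, 20, 20 (positions 1,6,7,11,12), of length 5; no longer one exists.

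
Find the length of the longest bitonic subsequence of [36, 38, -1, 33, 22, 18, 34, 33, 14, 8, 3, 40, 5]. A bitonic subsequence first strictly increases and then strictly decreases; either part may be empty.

8

One longest bitonic subsequence is 36, 38, 33, 22, 18, 14, 8, 5 (positions 1,2,4,5,6,9,10,13): it rises to 38 then falls. Length 8 is optimal.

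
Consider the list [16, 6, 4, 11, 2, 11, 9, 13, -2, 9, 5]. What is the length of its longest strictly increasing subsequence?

3

Scanning left to right, the best length ending at each element is: 16→1, 6→1, 4→1, 11→2, 2→1, 11→2, 9→2, 13→3, -2→1, 9→2, 5→2.
So the longest increasing subsequence has length 3, e.g. 6, 11, 13.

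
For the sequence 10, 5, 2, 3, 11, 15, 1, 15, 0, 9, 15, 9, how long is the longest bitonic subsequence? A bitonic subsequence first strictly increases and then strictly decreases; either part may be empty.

6

One longest bitonic subsequence is 2, 3, 11, 15, 1, 0 (positions 3,4,5,6,7,9): it rises to 15 then falls. Length 6 is optimal.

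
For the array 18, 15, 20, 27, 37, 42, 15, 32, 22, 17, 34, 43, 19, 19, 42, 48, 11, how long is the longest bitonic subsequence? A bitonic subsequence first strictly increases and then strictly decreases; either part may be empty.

One longest bitonic subsequence is 18, 20, 27, 37, 42, 32, 22, 19, 11 (positions 1,3,4,5,6,8,9,14,17): it rises to 42 then falls. Length 9 is optimal.

9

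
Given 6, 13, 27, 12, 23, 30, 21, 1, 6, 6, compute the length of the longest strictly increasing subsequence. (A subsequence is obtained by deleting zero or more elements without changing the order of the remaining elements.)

4

One longest increasing subsequence is 6, 13, 27, 30 (positions 1,2,3,6), of length 4; no longer one exists.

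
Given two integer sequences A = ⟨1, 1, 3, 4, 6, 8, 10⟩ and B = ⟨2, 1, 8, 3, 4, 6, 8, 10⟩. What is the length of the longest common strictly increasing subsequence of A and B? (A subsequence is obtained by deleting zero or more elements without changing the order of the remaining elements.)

6

A longest common strictly increasing subsequence is 1, 3, 4, 6, 8, 10 (length 6); it appears in order in both A and B, and no longer such subsequence exists.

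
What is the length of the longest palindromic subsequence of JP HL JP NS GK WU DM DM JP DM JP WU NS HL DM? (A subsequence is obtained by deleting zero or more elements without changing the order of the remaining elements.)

9

One longest palindromic subsequence is HL NS WU JP DM JP WU NS HL (positions 2,4,6,9,10,11,12,13,14); it reads the same forward and backward, and the interval DP gives dp[1][15] = 9.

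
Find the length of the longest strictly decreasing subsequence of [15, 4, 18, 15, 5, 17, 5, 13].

One longest decreasing subsequence is 18, 15, 5 (positions 3,4,5), of length 3; no longer one exists.

3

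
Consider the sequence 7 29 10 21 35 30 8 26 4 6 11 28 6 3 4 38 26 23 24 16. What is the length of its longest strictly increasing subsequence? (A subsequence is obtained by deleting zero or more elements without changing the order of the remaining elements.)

6

Scanning left to right, the best length ending at each element is: 7→1, 29→2, 10→2, 21→3, 35→4, 30→4, 8→2, 26→4, 4→1, 6→2, 11→3, 28→5, 6→2, 3→1, 4→2, 38→6, 26→4, 23→4, 24→5, 16→4.
So the longest increasing subsequence has length 6, e.g. 7, 10, 21, 26, 28, 38.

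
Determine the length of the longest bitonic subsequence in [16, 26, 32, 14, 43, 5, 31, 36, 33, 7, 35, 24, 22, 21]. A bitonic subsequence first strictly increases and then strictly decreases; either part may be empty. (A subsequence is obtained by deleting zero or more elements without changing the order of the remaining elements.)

One longest bitonic subsequence is 16, 26, 32, 43, 36, 35, 24, 22, 21 (positions 1,2,3,5,8,11,12,13,14): it rises to 43 then falls. Length 9 is optimal.

9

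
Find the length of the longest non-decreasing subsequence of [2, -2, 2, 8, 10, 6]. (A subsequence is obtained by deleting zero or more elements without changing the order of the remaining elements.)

4

Let dp[i] be the longest non-decreasing subsequence ending at position i. Then dp = [1, 1, 2, 3, 4, 3].
The maximum is 4; one witness is 2, 2, 8, 10 at positions 1,3,4,5.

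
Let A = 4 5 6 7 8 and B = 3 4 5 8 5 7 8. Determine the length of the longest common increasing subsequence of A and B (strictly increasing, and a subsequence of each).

For each value that appears in both, track the longest common increasing run ending there.
The best achievable length is 4; one witness is 4, 5, 7, 8 (A-positions 1,2,4,5, B-positions 2,3,6,7).

4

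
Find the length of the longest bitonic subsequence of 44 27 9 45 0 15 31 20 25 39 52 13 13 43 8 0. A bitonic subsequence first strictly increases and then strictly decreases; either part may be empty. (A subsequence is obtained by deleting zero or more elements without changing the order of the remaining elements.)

9

Let inc[i] be the LIS ending at i and dec[i] the longest strictly decreasing subsequence starting at i. inc = [1, 1, 1, 2, 1, 2, 3, 3, 4, 5, 6, 2, 2, 6, 2, 1], dec = [6, 5, 3, 6, 1, 4, 5, 4, 4, 4, 4, 3, 3, 3, 2, 1].
max_i inc[i]+dec[i]−1 = 9, with one witness 9, 15, 20, 25, 39, 52, 43, 8, 0.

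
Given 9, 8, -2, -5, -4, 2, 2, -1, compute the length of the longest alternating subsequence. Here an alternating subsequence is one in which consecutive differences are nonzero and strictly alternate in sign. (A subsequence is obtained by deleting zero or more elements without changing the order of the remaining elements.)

4

Track the best alternating length ending on an up-step vs a down-step at each position: up/down = 1/1, 1/2, 1/2, 1/2, 3/2, 3/2, 3/2, 3/4.
The maximum over both is 4; one such subsequence is 9, -2, 2, -1.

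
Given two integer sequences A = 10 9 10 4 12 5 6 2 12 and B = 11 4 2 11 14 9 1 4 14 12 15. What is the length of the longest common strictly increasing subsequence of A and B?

2

A longest common strictly increasing subsequence is 4, 12 (length 2); it appears in order in both A and B, and no longer such subsequence exists.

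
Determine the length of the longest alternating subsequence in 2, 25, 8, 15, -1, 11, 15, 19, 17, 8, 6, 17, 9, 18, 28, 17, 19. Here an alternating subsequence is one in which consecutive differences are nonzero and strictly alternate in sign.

12

Track the best alternating length ending on an up-step vs a down-step at each position: up/down = 1/1, 2/1, 2/3, 4/3, 1/5, 6/5, 6/3, 6/3, 6/7, 6/7, 6/7, 8/7, 8/9, 10/7, 10/1, 10/11, 12/11.
The maximum over both is 12; one such subsequence is 2, 25, 8, 15, -1, 11, 8, 17, 9, 18, 17, 19.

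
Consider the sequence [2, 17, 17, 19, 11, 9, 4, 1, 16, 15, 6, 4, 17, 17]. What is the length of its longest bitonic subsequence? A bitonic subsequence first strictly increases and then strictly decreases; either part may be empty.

One longest bitonic subsequence is 2, 17, 19, 16, 15, 6, 4 (positions 1,2,4,9,10,11,12): it rises to 19 then falls. Length 7 is optimal.

7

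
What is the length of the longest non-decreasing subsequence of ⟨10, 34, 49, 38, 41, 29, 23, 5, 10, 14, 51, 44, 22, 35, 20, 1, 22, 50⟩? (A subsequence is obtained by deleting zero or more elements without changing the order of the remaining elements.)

Scanning left to right, the best length ending at each element is: 10→1, 34→2, 49→3, 38→3, 41→4, 29→2, 23→2, 5→1, 10→2, 14→3, 51→5, 44→5, 22→4, 35→5, 20→4, 1→1, 22→5, 50→6.
So the longest non-decreasing subsequence has length 6, e.g. 10, 34, 38, 41, 44, 50.

6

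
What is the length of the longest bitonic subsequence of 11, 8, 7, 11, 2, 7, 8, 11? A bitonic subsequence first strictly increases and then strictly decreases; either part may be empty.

Let inc[i] be the LIS ending at i and dec[i] the longest strictly decreasing subsequence starting at i. inc = [1, 1, 1, 2, 1, 2, 3, 4], dec = [4, 3, 2, 2, 1, 1, 1, 1].
max_i inc[i]+dec[i]−1 = 4, with one witness 11, 8, 7, 2.

4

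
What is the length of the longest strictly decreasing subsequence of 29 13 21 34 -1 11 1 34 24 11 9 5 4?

One longest decreasing subsequence is 29, 13, 11, 9, 5, 4 (positions 1,2,6,11,12,13), of length 6; no longer one exists.

6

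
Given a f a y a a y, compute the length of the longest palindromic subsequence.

5

Using dp[i][j] = 2 + dp[i+1][j−1] if the ends match, else max(dp[i+1][j], dp[i][j−1]):
dp[1][7] = 5. A witness is aayaa at positions 1,3,4,5,6.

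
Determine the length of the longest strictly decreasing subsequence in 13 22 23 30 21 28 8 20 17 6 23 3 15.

6

One longest decreasing subsequence is 22, 21, 20, 17, 6, 3 (positions 2,5,8,9,10,12), of length 6; no longer one exists.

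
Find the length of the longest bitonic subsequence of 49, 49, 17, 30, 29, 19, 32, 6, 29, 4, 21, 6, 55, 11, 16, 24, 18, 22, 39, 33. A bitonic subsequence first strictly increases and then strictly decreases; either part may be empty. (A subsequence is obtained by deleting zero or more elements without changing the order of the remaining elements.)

8

One longest bitonic subsequence is 4, 6, 11, 16, 18, 22, 39, 33 (positions 10,12,14,15,17,18,19,20): it rises to 39 then falls. Length 8 is optimal.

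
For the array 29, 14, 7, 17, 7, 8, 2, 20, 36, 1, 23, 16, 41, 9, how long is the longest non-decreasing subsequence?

6

Let dp[i] be the longest non-decreasing subsequence ending at position i. Then dp = [1, 1, 1, 2, 2, 3, 1, 4, 5, 1, 5, 4, 6, 4].
The maximum is 6; one witness is 7, 7, 8, 20, 36, 41 at positions 3,5,6,8,9,13.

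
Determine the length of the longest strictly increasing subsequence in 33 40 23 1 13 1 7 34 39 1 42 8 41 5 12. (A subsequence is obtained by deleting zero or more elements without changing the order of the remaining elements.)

One longest increasing subsequence is 1, 13, 34, 39, 42 (positions 4,5,8,9,11), of length 5; no longer one exists.

5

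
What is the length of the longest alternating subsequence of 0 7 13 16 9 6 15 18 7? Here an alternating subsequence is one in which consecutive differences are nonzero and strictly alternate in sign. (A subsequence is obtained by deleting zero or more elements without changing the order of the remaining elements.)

5

Track the best alternating length ending on an up-step vs a down-step at each position: up/down = 1/1, 2/1, 2/1, 2/1, 2/3, 2/3, 4/3, 4/1, 4/5.
The maximum over both is 5; one such subsequence is 0, 13, 9, 15, 7.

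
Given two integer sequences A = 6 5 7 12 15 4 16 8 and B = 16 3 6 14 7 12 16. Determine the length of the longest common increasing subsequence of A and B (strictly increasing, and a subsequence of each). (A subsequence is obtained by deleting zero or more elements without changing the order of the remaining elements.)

For each value that appears in both, track the longest common increasing run ending there.
The best achievable length is 4; one witness is 6, 7, 12, 16 (A-positions 1,3,4,7, B-positions 3,5,6,7).

4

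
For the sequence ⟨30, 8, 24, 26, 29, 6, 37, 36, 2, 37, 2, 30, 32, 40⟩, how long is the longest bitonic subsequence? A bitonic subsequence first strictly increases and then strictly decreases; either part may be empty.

One longest bitonic subsequence is 8, 24, 26, 29, 37, 36, 32 (positions 2,3,4,5,7,8,13): it rises to 37 then falls. Length 7 is optimal.

7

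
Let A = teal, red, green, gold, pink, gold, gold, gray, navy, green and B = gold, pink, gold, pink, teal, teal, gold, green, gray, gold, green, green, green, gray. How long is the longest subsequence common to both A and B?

6

Backtracking the LCS table gives one alignment: gold (A4,B1) → pink (A5,B2) → gold (A6,B3) → gold (A7,B7) → gray (A8,B9) → green (A10,B13).
So the longest common subsequence has length 6.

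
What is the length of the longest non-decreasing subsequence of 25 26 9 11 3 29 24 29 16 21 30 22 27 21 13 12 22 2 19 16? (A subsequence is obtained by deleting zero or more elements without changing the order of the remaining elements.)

Scanning left to right, the best length ending at each element is: 25→1, 26→2, 9→1, 11→2, 3→1, 29→3, 24→3, 29→4, 16→3, 21→4, 30→5, 22→5, 27→6, 21→5, 13→3, 12→3, 22→6, 2→1, 19→4, 16→4.
So the longest non-decreasing subsequence has length 6, e.g. 9, 11, 16, 21, 22, 27.

6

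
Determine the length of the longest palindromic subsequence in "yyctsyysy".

Using dp[i][j] = 2 + dp[i+1][j−1] if the ends match, else max(dp[i+1][j], dp[i][j−1]):
dp[1][9] = 6. A witness is ysyysy at positions 1,5,6,7,8,9.

6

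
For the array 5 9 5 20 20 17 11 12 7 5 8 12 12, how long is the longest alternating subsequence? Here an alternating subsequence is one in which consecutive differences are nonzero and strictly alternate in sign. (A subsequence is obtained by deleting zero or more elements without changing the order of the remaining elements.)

A longest alternating subsequence is 5, 9, 5, 20, 11, 12, 7, 8 (positions 1,2,3,4,7,8,9,11); its 7 consecutive differences strictly alternate in sign, and length 8 is optimal.

8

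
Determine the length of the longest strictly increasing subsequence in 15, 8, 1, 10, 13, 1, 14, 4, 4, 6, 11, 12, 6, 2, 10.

Scanning left to right, the best length ending at each element is: 15→1, 8→1, 1→1, 10→2, 13→3, 1→1, 14→4, 4→2, 4→2, 6→3, 11→4, 12→5, 6→3, 2→2, 10→4.
So the longest increasing subsequence has length 5, e.g. 1, 4, 6, 11, 12.

5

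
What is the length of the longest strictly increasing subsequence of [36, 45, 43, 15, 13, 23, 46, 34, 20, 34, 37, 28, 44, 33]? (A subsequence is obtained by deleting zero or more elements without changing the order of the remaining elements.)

One longest increasing subsequence is 15, 23, 34, 37, 44 (positions 4,6,8,11,13), of length 5; no longer one exists.

5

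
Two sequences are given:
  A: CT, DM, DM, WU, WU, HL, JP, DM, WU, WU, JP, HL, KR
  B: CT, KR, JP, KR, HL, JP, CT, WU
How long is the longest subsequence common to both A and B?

Backtracking the LCS table gives one alignment: CT (A1,B1) → HL (A6,B5) → JP (A7,B6) → WU (A10,B8).
So the longest common subsequence has length 4.

4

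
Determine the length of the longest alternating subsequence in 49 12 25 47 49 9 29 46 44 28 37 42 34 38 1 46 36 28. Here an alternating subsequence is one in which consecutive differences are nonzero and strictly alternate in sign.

12

A longest alternating subsequence is 49, 12, 25, 9, 29, 28, 37, 34, 38, 1, 46, 36 (positions 1,2,3,6,7,10,11,13,14,15,16,17); its 11 consecutive differences strictly alternate in sign, and length 12 is optimal.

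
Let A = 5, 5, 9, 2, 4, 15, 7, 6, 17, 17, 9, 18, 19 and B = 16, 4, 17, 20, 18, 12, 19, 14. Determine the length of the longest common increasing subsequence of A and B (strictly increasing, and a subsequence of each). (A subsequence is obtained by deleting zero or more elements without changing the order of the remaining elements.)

4

For each value that appears in both, track the longest common increasing run ending there.
The best achievable length is 4; one witness is 4, 17, 18, 19 (A-positions 5,9,12,13, B-positions 2,3,5,7).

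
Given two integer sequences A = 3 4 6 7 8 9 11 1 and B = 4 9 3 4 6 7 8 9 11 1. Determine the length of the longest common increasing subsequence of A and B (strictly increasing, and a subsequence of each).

A longest common strictly increasing subsequence is 3, 4, 6, 7, 8, 9, 11 (length 7); it appears in order in both A and B, and no longer such subsequence exists.

7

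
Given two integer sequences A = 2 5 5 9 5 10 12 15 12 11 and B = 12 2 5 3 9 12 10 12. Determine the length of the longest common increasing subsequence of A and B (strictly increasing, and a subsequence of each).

For each value that appears in both, track the longest common increasing run ending there.
The best achievable length is 5; one witness is 2, 5, 9, 10, 12 (A-positions 1,2,4,6,7, B-positions 2,3,5,7,8).

5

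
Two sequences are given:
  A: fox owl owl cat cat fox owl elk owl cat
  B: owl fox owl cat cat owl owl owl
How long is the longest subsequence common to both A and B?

6

Backtracking the LCS table gives one alignment: fox (A1,B2) → owl (A3,B3) → cat (A4,B4) → cat (A5,B5) → owl (A7,B7) → owl (A9,B8).
So the longest common subsequence has length 6.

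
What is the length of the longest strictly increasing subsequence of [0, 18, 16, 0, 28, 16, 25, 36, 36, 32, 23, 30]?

4

Let dp[i] be the longest increasing subsequence ending at position i. Then dp = [1, 2, 2, 1, 3, 2, 3, 4, 4, 4, 3, 4].
The maximum is 4; one witness is 0, 18, 28, 36 at positions 1,2,5,8.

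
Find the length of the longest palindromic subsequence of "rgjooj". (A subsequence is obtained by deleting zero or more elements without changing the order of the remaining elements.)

4

One longest palindromic subsequence is jooj (positions 3,4,5,6); it reads the same forward and backward, and the interval DP gives dp[1][6] = 4.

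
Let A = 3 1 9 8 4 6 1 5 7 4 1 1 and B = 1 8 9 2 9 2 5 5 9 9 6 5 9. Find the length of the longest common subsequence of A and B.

Backtracking the LCS table gives one alignment: 1 (A2,B1) → 9 (A3,B10) → 6 (A6,B11) → 5 (A8,B12).
So the longest common subsequence has length 4.

4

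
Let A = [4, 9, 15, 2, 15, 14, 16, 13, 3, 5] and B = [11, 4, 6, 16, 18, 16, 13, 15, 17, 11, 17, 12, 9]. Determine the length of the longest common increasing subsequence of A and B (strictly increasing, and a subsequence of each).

For each value that appears in both, track the longest common increasing run ending there.
The best achievable length is 2; one witness is 4, 16 (A-positions 1,7, B-positions 2,4).

2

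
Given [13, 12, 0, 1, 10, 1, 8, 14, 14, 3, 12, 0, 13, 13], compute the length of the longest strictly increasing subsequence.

5

Scanning left to right, the best length ending at each element is: 13→1, 12→1, 0→1, 1→2, 10→3, 1→2, 8→3, 14→4, 14→4, 3→3, 12→4, 0→1, 13→5, 13→5.
So the longest increasing subsequence has length 5, e.g. 0, 1, 10, 12, 13.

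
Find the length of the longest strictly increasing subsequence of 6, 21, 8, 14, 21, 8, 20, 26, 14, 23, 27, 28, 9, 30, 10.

8

One longest increasing subsequence is 6, 8, 14, 21, 26, 27, 28, 30 (positions 1,3,4,5,8,11,12,14), of length 8; no longer one exists.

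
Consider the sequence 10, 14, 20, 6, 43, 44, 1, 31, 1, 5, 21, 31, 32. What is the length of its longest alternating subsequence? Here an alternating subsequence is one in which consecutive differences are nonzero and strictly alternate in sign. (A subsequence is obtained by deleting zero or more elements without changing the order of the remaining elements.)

Track the best alternating length ending on an up-step vs a down-step at each position: up/down = 1/1, 2/1, 2/1, 1/3, 4/1, 4/1, 1/5, 6/5, 1/7, 8/7, 8/7, 8/5, 8/5.
The maximum over both is 8; one such subsequence is 10, 14, 6, 43, 1, 31, 1, 5.

8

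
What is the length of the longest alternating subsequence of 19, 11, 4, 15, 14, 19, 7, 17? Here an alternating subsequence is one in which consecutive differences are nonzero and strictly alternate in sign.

A longest alternating subsequence is 19, 11, 15, 14, 19, 7, 17 (positions 1,2,4,5,6,7,8); its 6 consecutive differences strictly alternate in sign, and length 7 is optimal.

7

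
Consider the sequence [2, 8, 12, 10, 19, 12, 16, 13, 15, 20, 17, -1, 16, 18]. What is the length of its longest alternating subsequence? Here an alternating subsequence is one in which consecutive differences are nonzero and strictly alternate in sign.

10

A longest alternating subsequence is 2, 12, 10, 19, 12, 16, 13, 15, -1, 16 (positions 1,3,4,5,6,7,8,9,12,13); its 9 consecutive differences strictly alternate in sign, and length 10 is optimal.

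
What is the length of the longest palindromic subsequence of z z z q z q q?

4

One longest palindromic subsequence is zzzz (positions 1,2,3,5); it reads the same forward and backward, and the interval DP gives dp[1][7] = 4.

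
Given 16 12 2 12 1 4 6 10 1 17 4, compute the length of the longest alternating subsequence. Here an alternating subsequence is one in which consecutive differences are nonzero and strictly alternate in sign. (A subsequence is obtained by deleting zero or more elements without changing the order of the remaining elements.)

Track the best alternating length ending on an up-step vs a down-step at each position: up/down = 1/1, 1/2, 1/2, 3/2, 1/4, 5/4, 5/4, 5/4, 1/6, 7/1, 7/8.
The maximum over both is 8; one such subsequence is 16, 2, 12, 1, 4, 1, 17, 4.

8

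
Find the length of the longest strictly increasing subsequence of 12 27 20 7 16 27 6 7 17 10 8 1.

3

One longest increasing subsequence is 12, 20, 27 (positions 1,3,6), of length 3; no longer one exists.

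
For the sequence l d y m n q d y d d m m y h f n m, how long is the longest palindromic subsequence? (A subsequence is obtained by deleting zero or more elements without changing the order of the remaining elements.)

8

One longest palindromic subsequence is mnymmynm (positions 4,5,8,11,12,13,16,17); it reads the same forward and backward, and the interval DP gives dp[1][17] = 8.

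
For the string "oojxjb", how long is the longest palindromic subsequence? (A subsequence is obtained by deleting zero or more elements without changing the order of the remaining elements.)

One longest palindromic subsequence is jxj (positions 3,4,5); it reads the same forward and backward, and the interval DP gives dp[1][6] = 3.

3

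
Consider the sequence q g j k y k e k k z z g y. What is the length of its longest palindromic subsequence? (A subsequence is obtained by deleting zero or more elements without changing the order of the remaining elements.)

7

One longest palindromic subsequence is gkkekkg (positions 2,4,6,7,8,9,12); it reads the same forward and backward, and the interval DP gives dp[1][13] = 7.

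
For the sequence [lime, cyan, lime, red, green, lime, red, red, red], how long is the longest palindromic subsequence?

4

One longest palindromic subsequence is red red red red (positions 4,7,8,9); it reads the same forward and backward, and the interval DP gives dp[1][9] = 4.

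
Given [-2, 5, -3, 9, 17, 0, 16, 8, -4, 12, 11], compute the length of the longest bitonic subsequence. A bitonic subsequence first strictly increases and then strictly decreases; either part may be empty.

One longest bitonic subsequence is -2, 5, 9, 17, 16, 12, 11 (positions 1,2,4,5,7,10,11): it rises to 17 then falls. Length 7 is optimal.

7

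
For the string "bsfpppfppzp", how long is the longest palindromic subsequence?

7

Using dp[i][j] = 2 + dp[i+1][j−1] if the ends match, else max(dp[i+1][j], dp[i][j−1]):
dp[1][11] = 7. A witness is pppfppp at positions 4,5,6,7,8,9,11.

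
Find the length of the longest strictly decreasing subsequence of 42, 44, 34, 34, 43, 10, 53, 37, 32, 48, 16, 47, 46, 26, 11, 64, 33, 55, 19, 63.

6

Let dp[i] be the longest decreasing subsequence ending at position i. Then dp = [1, 1, 2, 2, 2, 3, 1, 3, 4, 2, 5, 3, 4, 5, 6, 1, 5, 2, 6, 2].
The maximum is 6; one witness is 44, 43, 37, 32, 16, 11 at positions 2,5,8,9,11,15.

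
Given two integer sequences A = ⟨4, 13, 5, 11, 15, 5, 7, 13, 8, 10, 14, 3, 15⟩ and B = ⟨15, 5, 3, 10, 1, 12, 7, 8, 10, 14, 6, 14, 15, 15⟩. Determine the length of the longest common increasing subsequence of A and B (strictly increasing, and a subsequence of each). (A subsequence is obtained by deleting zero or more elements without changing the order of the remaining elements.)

For each value that appears in both, track the longest common increasing run ending there.
The best achievable length is 6; one witness is 5, 7, 8, 10, 14, 15 (A-positions 3,7,9,10,11,13, B-positions 2,7,8,9,10,13).

6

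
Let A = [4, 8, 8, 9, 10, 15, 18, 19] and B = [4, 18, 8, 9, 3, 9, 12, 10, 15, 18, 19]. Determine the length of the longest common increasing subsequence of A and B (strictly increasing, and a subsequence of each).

A longest common strictly increasing subsequence is 4, 8, 9, 10, 15, 18, 19 (length 7); it appears in order in both A and B, and no longer such subsequence exists.

7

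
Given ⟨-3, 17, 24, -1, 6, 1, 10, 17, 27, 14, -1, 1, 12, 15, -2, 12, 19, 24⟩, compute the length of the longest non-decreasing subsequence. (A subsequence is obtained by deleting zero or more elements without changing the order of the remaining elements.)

Let dp[i] be the longest non-decreasing subsequence ending at position i. Then dp = [1, 2, 3, 2, 3, 3, 4, 5, 6, 5, 3, 4, 5, 6, 2, 6, 7, 8].
The maximum is 8; one witness is -3, -1, 6, 10, 14, 15, 19, 24 at positions 1,4,5,7,10,14,17,18.

8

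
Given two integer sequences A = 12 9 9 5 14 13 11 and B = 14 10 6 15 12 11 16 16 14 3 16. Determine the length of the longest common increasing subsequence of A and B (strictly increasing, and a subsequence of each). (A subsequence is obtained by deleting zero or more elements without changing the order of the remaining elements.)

For each value that appears in both, track the longest common increasing run ending there.
The best achievable length is 2; one witness is 12, 14 (A-positions 1,5, B-positions 5,9).

2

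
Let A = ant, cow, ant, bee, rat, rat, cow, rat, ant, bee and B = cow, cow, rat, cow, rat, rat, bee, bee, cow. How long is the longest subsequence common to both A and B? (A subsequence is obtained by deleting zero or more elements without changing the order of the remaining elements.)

Backtracking the LCS table gives one alignment: cow (A2,B2) → rat (A5,B3) → rat (A6,B5) → rat (A8,B6) → bee (A10,B8).
So the longest common subsequence has length 5.

5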